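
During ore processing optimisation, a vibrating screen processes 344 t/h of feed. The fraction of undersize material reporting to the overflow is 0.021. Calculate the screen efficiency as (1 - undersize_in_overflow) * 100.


Screen efficiency = (1 - fraction of undersize in overflow) * 100
= (1 - 0.021) * 100
= 0.979 * 100
= 97.9%

97.9%


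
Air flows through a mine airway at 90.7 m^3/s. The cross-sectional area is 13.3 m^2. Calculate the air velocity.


6.8195 m/s

Velocity = flow rate / cross-sectional area
= 90.7 / 13.3
= 6.8195 m/s


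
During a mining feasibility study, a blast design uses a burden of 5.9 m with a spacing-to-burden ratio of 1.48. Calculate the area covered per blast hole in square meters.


First, find the spacing:
Spacing = burden * ratio = 5.9 * 1.48
= 8.732 m
Then, calculate the area:
Area = burden * spacing = 5.9 * 8.732
= 51.5188 m^2

51.5188 m^2


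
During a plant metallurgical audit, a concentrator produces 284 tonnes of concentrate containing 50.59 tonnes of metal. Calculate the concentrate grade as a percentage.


Grade = (metal in concentrate / concentrate mass) * 100
= (50.59 / 284) * 100
= 0.1781338028 * 100
= 17.8134%

17.8134%


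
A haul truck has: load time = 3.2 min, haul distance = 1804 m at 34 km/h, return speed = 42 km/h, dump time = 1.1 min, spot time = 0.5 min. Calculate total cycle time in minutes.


Convert haul speed to m/min: 34 * 1000/60 = 566.6666667 m/min
Haul time = 1804 / 566.6666667 = 3.183529412 min
Convert return speed to m/min: 42 * 1000/60 = 700 m/min
Return time = 1804 / 700 = 2.577142857 min
Total cycle time:
= 3.2 + 3.183529412 + 1.1 + 2.577142857 + 0.5
= 10.5607 min

10.5607 min


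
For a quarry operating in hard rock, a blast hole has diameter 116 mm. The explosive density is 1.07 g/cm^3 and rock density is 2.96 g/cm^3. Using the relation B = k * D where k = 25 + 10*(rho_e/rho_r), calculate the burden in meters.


3.3193 m

First, compute k:
rho_e / rho_r = 1.07 / 2.96 = 0.3614864865
k = 25 + 10 * 0.3614864865 = 28.61486486
Then, compute burden:
B = k * D / 1000 = 28.61486486 * 116 / 1000
= 3319.324324 / 1000
= 3.3193 m


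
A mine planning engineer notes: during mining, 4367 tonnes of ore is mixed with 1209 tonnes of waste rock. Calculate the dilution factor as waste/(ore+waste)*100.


21.6822%

Total material = ore + waste
= 4367 + 1209 = 5576 tonnes
Dilution = waste / total * 100
= 1209 / 5576 * 100
= 0.2168220947 * 100
= 21.6822%


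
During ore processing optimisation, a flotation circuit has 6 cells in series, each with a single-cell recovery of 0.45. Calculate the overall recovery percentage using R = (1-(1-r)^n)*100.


Complement of single-cell recovery:
1 - r = 1 - 0.45 = 0.55
Raise to power n:
(1 - r)^6 = 0.55^6 = 0.02768064063
Overall recovery:
R = (1 - 0.02768064063) * 100
= 97.2319%

97.2319%


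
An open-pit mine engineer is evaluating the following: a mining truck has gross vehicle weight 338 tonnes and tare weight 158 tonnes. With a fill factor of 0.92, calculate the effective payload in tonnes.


165.6 tonnes

Maximum payload = gross - tare
= 338 - 158 = 180 tonnes
Effective payload = max payload * fill factor
= 180 * 0.92
= 165.6 tonnes


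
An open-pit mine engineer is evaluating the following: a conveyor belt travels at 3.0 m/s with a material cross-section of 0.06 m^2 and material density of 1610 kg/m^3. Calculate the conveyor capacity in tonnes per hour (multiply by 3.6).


Volumetric flow = speed * area
= 3.0 * 0.06 = 0.18 m^3/s
Mass flow = volumetric * density
= 0.18 * 1610 = 289.8 kg/s
Convert to t/h: multiply by 3.6
Capacity = 289.8 * 3.6
= 1043.28 t/h

1043.28 t/h


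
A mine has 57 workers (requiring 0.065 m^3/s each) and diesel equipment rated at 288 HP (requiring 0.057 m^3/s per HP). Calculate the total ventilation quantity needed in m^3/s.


20.121 m^3/s

Airflow for workers:
Q_people = 57 * 0.065 = 3.705 m^3/s
Airflow for diesel equipment:
Q_diesel = 288 * 0.057 = 16.416 m^3/s
Total ventilation:
Q_total = 3.705 + 16.416
= 20.121 m^3/s


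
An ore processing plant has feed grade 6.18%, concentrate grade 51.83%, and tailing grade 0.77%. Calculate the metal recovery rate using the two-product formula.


88.8606%

Using the two-product formula:
R = 100 * c * (f - t) / (f * (c - t))
Numerator = 100 * 51.83 * (6.18 - 0.77)
= 100 * 51.83 * 5.41
= 28040.03
Denominator = 6.18 * (51.83 - 0.77)
= 6.18 * 51.06
= 315.5508
R = 28040.03 / 315.5508
= 88.8606%


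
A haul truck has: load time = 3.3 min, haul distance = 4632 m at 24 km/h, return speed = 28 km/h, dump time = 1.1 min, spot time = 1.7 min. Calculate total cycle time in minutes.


27.6057 min

Convert haul speed to m/min: 24 * 1000/60 = 400 m/min
Haul time = 4632 / 400 = 11.58 min
Convert return speed to m/min: 28 * 1000/60 = 466.6666667 m/min
Return time = 4632 / 466.6666667 = 9.925714286 min
Total cycle time:
= 3.3 + 11.58 + 1.1 + 9.925714286 + 1.7
= 27.6057 min


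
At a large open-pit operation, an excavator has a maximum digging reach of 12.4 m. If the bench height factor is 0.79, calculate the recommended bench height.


9.796 m

Bench height = reach * factor
= 12.4 * 0.79
= 9.796 m


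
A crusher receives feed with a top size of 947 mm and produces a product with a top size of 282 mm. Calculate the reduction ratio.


3.3582

Reduction ratio = feed size / product size
= 947 / 282
= 3.3582


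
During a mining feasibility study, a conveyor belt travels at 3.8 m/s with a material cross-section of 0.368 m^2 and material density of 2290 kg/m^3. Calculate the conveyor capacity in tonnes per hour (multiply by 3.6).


Volumetric flow = speed * area
= 3.8 * 0.368 = 1.3984 m^3/s
Mass flow = volumetric * density
= 1.3984 * 2290 = 3202.336 kg/s
Convert to t/h: multiply by 3.6
Capacity = 3202.336 * 3.6
= 11528.4096 t/h

11528.4096 t/h


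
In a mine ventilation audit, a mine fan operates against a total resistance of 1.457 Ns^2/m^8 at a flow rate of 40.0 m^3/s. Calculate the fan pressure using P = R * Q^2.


Compute Q^2:
Q^2 = 40.0^2 = 1600.0
Compute pressure:
P = R * Q^2 = 1.457 * 1600.0
= 2331.2 Pa

2331.2 Pa


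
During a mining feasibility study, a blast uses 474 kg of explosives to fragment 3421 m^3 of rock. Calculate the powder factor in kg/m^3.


0.1386 kg/m^3

Powder factor = explosive mass / rock volume
= 474 / 3421
= 0.1386 kg/m^3


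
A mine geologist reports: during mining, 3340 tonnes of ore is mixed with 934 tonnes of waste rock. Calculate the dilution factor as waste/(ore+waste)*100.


21.8531%

Total material = ore + waste
= 3340 + 934 = 4274 tonnes
Dilution = waste / total * 100
= 934 / 4274 * 100
= 0.2185306504 * 100
= 21.8531%


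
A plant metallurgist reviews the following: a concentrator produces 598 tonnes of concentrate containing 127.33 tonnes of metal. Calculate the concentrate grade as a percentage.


21.2926%

Grade = (metal in concentrate / concentrate mass) * 100
= (127.33 / 598) * 100
= 0.2129264214 * 100
= 21.2926%


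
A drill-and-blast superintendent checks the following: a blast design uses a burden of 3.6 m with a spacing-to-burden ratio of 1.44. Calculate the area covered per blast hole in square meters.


First, find the spacing:
Spacing = burden * ratio = 3.6 * 1.44
= 5.184 m
Then, calculate the area:
Area = burden * spacing = 3.6 * 5.184
= 18.6624 m^2

18.6624 m^2


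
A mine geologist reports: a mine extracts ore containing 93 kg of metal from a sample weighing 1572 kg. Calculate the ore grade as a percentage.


Ore grade = (metal mass / ore mass) * 100
= (93 / 1572) * 100
= 0.05916030534 * 100
= 5.916%

5.916%


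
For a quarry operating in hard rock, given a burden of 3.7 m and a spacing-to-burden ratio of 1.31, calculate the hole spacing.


Spacing = burden * ratio
= 3.7 * 1.31
= 4.847 m

4.847 m


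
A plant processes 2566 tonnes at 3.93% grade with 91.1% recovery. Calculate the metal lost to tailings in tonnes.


Total metal in feed:
= 2566 * 3.93 / 100 = 100.8438 tonnes
Metal recovered:
= 100.8438 * 91.1 / 100 = 91.8687018 tonnes
Metal lost to tailings:
= 100.8438 - 91.8687018
= 8.9751 tonnes

8.9751 tonnes


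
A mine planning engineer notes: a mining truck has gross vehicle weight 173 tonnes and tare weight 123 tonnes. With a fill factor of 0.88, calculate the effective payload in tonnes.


44.0 tonnes

Maximum payload = gross - tare
= 173 - 123 = 50 tonnes
Effective payload = max payload * fill factor
= 50 * 0.88
= 44.0 tonnes


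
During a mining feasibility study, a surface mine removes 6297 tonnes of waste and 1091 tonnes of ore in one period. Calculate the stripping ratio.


Stripping ratio = waste tonnage / ore tonnage
= 6297 / 1091
= 5.7718

5.7718


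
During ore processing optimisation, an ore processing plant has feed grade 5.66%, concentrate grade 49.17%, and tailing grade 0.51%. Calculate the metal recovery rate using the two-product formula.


91.943%

Using the two-product formula:
R = 100 * c * (f - t) / (f * (c - t))
Numerator = 100 * 49.17 * (5.66 - 0.51)
= 100 * 49.17 * 5.15
= 25322.55
Denominator = 5.66 * (49.17 - 0.51)
= 5.66 * 48.66
= 275.4156
R = 25322.55 / 275.4156
= 91.943%


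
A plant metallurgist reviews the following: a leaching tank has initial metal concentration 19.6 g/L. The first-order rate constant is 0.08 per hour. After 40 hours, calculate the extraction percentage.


95.9238%

Compute the exponent:
-k * t = -0.08 * 40 = -3.2
Remaining concentration:
C = 19.6 * exp(-3.2)
= 19.6 * 0.04076220398
= 0.798939198 g/L
Extracted = 19.6 - 0.798939198 = 18.8010608 g/L
Extraction % = 18.8010608 / 19.6 * 100
= 95.9238%


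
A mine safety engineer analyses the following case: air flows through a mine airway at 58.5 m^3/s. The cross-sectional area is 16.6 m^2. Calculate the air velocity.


3.5241 m/s

Velocity = flow rate / cross-sectional area
= 58.5 / 16.6
= 3.5241 m/s


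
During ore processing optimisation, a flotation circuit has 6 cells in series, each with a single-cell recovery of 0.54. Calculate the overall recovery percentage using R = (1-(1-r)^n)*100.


Complement of single-cell recovery:
1 - r = 1 - 0.54 = 0.46
Raise to power n:
(1 - r)^6 = 0.46^6 = 0.009474296896
Overall recovery:
R = (1 - 0.009474296896) * 100
= 99.0526%

99.0526%


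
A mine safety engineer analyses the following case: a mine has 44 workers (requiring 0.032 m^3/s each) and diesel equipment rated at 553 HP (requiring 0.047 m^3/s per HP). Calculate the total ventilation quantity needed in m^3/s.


27.399 m^3/s

Airflow for workers:
Q_people = 44 * 0.032 = 1.408 m^3/s
Airflow for diesel equipment:
Q_diesel = 553 * 0.047 = 25.991 m^3/s
Total ventilation:
Q_total = 1.408 + 25.991
= 27.399 m^3/s


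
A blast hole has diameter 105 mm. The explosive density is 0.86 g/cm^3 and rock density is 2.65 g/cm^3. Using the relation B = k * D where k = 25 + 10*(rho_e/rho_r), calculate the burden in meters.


2.9658 m

First, compute k:
rho_e / rho_r = 0.86 / 2.65 = 0.3245283019
k = 25 + 10 * 0.3245283019 = 28.24528302
Then, compute burden:
B = k * D / 1000 = 28.24528302 * 105 / 1000
= 2965.754717 / 1000
= 2.9658 m


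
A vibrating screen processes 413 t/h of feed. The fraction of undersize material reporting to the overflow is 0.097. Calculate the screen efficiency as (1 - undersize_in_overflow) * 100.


90.3%

Screen efficiency = (1 - fraction of undersize in overflow) * 100
= (1 - 0.097) * 100
= 0.903 * 100
= 90.3%


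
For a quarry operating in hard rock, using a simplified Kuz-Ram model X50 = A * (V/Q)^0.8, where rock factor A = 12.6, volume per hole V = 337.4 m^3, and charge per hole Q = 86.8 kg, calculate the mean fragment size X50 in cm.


Compute V/Q:
V/Q = 337.4 / 86.8 = 3.887096774
Raise to the power 0.8:
(V/Q)^0.8 = 3.887096774^0.8 = 2.962785991
Multiply by A:
X50 = 12.6 * 2.962785991
= 37.3311 cm

37.3311 cm


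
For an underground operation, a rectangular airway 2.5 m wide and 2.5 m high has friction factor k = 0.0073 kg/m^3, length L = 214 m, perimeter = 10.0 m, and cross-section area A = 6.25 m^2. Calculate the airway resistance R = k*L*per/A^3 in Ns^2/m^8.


0.064 Ns^2/m^8

Compute the numerator:
k * L * per = 0.0073 * 214 * 10.0
= 15.622
Compute the denominator:
A^3 = 6.25^3 = 244.140625
Resistance:
R = 15.622 / 244.140625
= 0.064 Ns^2/m^8


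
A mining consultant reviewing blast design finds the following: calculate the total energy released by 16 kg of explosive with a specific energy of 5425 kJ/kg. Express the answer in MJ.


86.8 MJ

Energy = mass * specific_energy / 1000
= 16 * 5425 / 1000
= 86800 / 1000
= 86.8 MJ


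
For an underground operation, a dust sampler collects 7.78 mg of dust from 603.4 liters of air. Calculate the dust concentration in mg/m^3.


12.8936 mg/m^3

Convert liters to m^3: 1 m^3 = 1000 L
Concentration = mass / volume * 1000
= 7.78 / 603.4 * 1000
= 0.01289360292 * 1000
= 12.8936 mg/m^3


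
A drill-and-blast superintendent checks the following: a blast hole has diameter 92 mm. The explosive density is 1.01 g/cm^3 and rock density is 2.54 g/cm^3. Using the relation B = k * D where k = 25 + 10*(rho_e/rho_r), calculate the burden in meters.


2.6658 m

First, compute k:
rho_e / rho_r = 1.01 / 2.54 = 0.3976377953
k = 25 + 10 * 0.3976377953 = 28.97637795
Then, compute burden:
B = k * D / 1000 = 28.97637795 * 92 / 1000
= 2665.826772 / 1000
= 2.6658 m


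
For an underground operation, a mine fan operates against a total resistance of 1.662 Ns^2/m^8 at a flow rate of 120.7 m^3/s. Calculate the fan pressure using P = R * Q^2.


Compute Q^2:
Q^2 = 120.7^2 = 14568.49
Compute pressure:
P = R * Q^2 = 1.662 * 14568.49
= 24212.8304 Pa

24212.8304 Pa


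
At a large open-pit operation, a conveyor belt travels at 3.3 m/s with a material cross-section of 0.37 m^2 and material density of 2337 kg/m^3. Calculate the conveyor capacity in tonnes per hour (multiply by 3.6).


Volumetric flow = speed * area
= 3.3 * 0.37 = 1.221 m^3/s
Mass flow = volumetric * density
= 1.221 * 2337 = 2853.477 kg/s
Convert to t/h: multiply by 3.6
Capacity = 2853.477 * 3.6
= 10272.5172 t/h

10272.5172 t/h


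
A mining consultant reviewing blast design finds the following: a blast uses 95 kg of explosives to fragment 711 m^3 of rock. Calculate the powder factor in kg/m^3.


Powder factor = explosive mass / rock volume
= 95 / 711
= 0.1336 kg/m^3

0.1336 kg/m^3


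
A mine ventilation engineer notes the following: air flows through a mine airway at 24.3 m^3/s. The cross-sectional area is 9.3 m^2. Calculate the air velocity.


2.6129 m/s

Velocity = flow rate / cross-sectional area
= 24.3 / 9.3
= 2.6129 m/s


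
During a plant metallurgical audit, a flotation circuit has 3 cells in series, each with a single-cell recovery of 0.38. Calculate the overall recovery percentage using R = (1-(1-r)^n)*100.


Complement of single-cell recovery:
1 - r = 1 - 0.38 = 0.62
Raise to power n:
(1 - r)^3 = 0.62^3 = 0.238328
Overall recovery:
R = (1 - 0.238328) * 100
= 76.1672%

76.1672%


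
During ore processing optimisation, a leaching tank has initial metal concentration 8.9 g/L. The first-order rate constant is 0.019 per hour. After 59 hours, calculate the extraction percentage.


Compute the exponent:
-k * t = -0.019 * 59 = -1.121
Remaining concentration:
C = 8.9 * exp(-1.121)
= 8.9 * 0.3259536779
= 2.900987733 g/L
Extracted = 8.9 - 2.900987733 = 5.999012267 g/L
Extraction % = 5.999012267 / 8.9 * 100
= 67.4046%

67.4046%


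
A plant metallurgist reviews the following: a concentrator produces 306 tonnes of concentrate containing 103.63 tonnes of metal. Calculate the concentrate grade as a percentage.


33.866%

Grade = (metal in concentrate / concentrate mass) * 100
= (103.63 / 306) * 100
= 0.3386601307 * 100
= 33.866%


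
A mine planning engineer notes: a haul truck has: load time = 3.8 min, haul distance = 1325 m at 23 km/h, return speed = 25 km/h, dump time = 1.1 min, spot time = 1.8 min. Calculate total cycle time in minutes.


13.3365 min

Convert haul speed to m/min: 23 * 1000/60 = 383.3333333 m/min
Haul time = 1325 / 383.3333333 = 3.456521739 min
Convert return speed to m/min: 25 * 1000/60 = 416.6666667 m/min
Return time = 1325 / 416.6666667 = 3.18 min
Total cycle time:
= 3.8 + 3.456521739 + 1.1 + 3.18 + 1.8
= 13.3365 min


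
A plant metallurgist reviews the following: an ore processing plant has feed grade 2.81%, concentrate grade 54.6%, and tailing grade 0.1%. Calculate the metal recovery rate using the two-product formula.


Using the two-product formula:
R = 100 * c * (f - t) / (f * (c - t))
Numerator = 100 * 54.6 * (2.81 - 0.1)
= 100 * 54.6 * 2.71
= 14796.6
Denominator = 2.81 * (54.6 - 0.1)
= 2.81 * 54.5
= 153.145
R = 14796.6 / 153.145
= 96.6182%

96.6182%


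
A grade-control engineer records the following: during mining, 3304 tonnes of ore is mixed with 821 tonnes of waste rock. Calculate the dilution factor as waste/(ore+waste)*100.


19.903%

Total material = ore + waste
= 3304 + 821 = 4125 tonnes
Dilution = waste / total * 100
= 821 / 4125 * 100
= 0.199030303 * 100
= 19.903%


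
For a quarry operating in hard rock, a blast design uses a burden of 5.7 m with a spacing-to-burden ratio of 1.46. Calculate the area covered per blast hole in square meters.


47.4354 m^2

First, find the spacing:
Spacing = burden * ratio = 5.7 * 1.46
= 8.322 m
Then, calculate the area:
Area = burden * spacing = 5.7 * 8.322
= 47.4354 m^2


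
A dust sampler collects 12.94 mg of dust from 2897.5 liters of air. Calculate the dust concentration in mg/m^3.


4.4659 mg/m^3

Convert liters to m^3: 1 m^3 = 1000 L
Concentration = mass / volume * 1000
= 12.94 / 2897.5 * 1000
= 0.004465918896 * 1000
= 4.4659 mg/m^3


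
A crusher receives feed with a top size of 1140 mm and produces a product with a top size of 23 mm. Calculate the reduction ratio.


49.5652

Reduction ratio = feed size / product size
= 1140 / 23
= 49.5652


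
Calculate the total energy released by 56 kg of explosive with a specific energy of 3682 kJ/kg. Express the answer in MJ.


206.192 MJ

Energy = mass * specific_energy / 1000
= 56 * 3682 / 1000
= 206192 / 1000
= 206.192 MJ


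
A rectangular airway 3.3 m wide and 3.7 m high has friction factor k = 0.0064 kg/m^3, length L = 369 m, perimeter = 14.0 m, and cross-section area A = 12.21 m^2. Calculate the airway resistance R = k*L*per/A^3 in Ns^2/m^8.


0.0182 Ns^2/m^8

Compute the numerator:
k * L * per = 0.0064 * 369 * 14.0
= 33.0624
Compute the denominator:
A^3 = 12.21^3 = 1820.316861
Resistance:
R = 33.0624 / 1820.316861
= 0.0182 Ns^2/m^8


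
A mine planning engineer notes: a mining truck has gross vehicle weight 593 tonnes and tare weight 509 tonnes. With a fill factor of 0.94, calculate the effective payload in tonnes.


78.96 tonnes

Maximum payload = gross - tare
= 593 - 509 = 84 tonnes
Effective payload = max payload * fill factor
= 84 * 0.94
= 78.96 tonnes


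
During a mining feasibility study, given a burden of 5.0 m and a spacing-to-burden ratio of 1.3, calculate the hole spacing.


Spacing = burden * ratio
= 5.0 * 1.3
= 6.5 m

6.5 m


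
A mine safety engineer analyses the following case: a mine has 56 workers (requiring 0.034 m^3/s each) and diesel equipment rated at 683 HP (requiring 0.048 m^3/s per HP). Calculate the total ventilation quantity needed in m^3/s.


Airflow for workers:
Q_people = 56 * 0.034 = 1.904 m^3/s
Airflow for diesel equipment:
Q_diesel = 683 * 0.048 = 32.784 m^3/s
Total ventilation:
Q_total = 1.904 + 32.784
= 34.688 m^3/s

34.688 m^3/s


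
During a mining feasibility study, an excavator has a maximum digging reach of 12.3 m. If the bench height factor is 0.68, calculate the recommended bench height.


Bench height = reach * factor
= 12.3 * 0.68
= 8.364 m

8.364 m


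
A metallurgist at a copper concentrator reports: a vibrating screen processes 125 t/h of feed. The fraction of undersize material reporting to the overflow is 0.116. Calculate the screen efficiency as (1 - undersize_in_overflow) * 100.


88.4%

Screen efficiency = (1 - fraction of undersize in overflow) * 100
= (1 - 0.116) * 100
= 0.884 * 100
= 88.4%


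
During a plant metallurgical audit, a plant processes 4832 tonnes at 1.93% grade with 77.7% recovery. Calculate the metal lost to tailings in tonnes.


20.7964 tonnes

Total metal in feed:
= 4832 * 1.93 / 100 = 93.2576 tonnes
Metal recovered:
= 93.2576 * 77.7 / 100 = 72.4611552 tonnes
Metal lost to tailings:
= 93.2576 - 72.4611552
= 20.7964 tonnes


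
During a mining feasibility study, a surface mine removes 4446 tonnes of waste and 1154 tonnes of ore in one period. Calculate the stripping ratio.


3.8527

Stripping ratio = waste tonnage / ore tonnage
= 4446 / 1154
= 3.8527


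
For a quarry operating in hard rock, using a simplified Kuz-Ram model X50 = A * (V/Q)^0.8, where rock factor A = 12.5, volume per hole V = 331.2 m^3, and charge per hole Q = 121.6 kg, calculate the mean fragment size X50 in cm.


Compute V/Q:
V/Q = 331.2 / 121.6 = 2.723684211
Raise to the power 0.8:
(V/Q)^0.8 = 2.723684211^0.8 = 2.229078703
Multiply by A:
X50 = 12.5 * 2.229078703
= 27.8635 cm

27.8635 cm


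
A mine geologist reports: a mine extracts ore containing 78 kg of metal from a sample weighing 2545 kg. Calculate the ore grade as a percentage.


Ore grade = (metal mass / ore mass) * 100
= (78 / 2545) * 100
= 0.03064833006 * 100
= 3.0648%

3.0648%


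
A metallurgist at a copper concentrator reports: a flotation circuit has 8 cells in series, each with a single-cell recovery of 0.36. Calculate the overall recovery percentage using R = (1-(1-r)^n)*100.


Complement of single-cell recovery:
1 - r = 1 - 0.36 = 0.64
Raise to power n:
(1 - r)^8 = 0.64^8 = 0.02814749767
Overall recovery:
R = (1 - 0.02814749767) * 100
= 97.1853%

97.1853%


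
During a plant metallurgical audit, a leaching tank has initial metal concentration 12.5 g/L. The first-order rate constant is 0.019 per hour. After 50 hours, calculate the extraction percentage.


Compute the exponent:
-k * t = -0.019 * 50 = -0.95
Remaining concentration:
C = 12.5 * exp(-0.95)
= 12.5 * 0.3867410235
= 4.834262793 g/L
Extracted = 12.5 - 4.834262793 = 7.665737207 g/L
Extraction % = 7.665737207 / 12.5 * 100
= 61.3259%

61.3259%


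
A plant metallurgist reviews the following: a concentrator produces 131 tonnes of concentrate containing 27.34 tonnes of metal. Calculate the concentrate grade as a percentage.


20.8702%

Grade = (metal in concentrate / concentrate mass) * 100
= (27.34 / 131) * 100
= 0.2087022901 * 100
= 20.8702%


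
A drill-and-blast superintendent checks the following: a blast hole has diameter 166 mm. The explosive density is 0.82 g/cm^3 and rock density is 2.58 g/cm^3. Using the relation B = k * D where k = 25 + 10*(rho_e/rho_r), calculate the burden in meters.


First, compute k:
rho_e / rho_r = 0.82 / 2.58 = 0.3178294574
k = 25 + 10 * 0.3178294574 = 28.17829457
Then, compute burden:
B = k * D / 1000 = 28.17829457 * 166 / 1000
= 4677.596899 / 1000
= 4.6776 m

4.6776 m


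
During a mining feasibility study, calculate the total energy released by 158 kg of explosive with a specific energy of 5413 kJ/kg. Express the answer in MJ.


Energy = mass * specific_energy / 1000
= 158 * 5413 / 1000
= 855254 / 1000
= 855.254 MJ

855.254 MJ


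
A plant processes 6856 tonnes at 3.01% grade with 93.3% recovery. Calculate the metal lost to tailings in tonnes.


Total metal in feed:
= 6856 * 3.01 / 100 = 206.3656 tonnes
Metal recovered:
= 206.3656 * 93.3 / 100 = 192.5391048 tonnes
Metal lost to tailings:
= 206.3656 - 192.5391048
= 13.8265 tonnes

13.8265 tonnes


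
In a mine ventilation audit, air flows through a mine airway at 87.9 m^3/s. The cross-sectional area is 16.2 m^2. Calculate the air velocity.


Velocity = flow rate / cross-sectional area
= 87.9 / 16.2
= 5.4259 m/s

5.4259 m/s


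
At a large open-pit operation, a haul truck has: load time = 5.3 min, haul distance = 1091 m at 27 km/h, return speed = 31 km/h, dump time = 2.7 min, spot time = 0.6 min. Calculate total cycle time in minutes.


13.1361 min

Convert haul speed to m/min: 27 * 1000/60 = 450 m/min
Haul time = 1091 / 450 = 2.424444444 min
Convert return speed to m/min: 31 * 1000/60 = 516.6666667 m/min
Return time = 1091 / 516.6666667 = 2.111612903 min
Total cycle time:
= 5.3 + 2.424444444 + 2.7 + 2.111612903 + 0.6
= 13.1361 min


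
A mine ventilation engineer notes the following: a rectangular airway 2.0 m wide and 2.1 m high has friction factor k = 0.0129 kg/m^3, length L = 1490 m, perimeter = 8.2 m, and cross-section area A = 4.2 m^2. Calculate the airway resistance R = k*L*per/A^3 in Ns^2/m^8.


Compute the numerator:
k * L * per = 0.0129 * 1490 * 8.2
= 157.6122
Compute the denominator:
A^3 = 4.2^3 = 74.088
Resistance:
R = 157.6122 / 74.088
= 2.1274 Ns^2/m^8

2.1274 Ns^2/m^8


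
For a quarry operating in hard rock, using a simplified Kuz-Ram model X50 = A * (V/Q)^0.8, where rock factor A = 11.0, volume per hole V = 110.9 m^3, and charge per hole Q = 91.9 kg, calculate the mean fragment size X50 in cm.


Compute V/Q:
V/Q = 110.9 / 91.9 = 1.206746464
Raise to the power 0.8:
(V/Q)^0.8 = 1.206746464^0.8 = 1.162231997
Multiply by A:
X50 = 11.0 * 1.162231997
= 12.7846 cm

12.7846 cm


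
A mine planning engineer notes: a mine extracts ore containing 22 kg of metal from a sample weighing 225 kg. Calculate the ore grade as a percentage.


9.7778%

Ore grade = (metal mass / ore mass) * 100
= (22 / 225) * 100
= 0.09777777778 * 100
= 9.7778%


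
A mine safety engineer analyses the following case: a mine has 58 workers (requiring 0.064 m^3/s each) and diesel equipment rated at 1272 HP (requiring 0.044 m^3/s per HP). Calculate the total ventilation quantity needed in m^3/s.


59.68 m^3/s

Airflow for workers:
Q_people = 58 * 0.064 = 3.712 m^3/s
Airflow for diesel equipment:
Q_diesel = 1272 * 0.044 = 55.968 m^3/s
Total ventilation:
Q_total = 3.712 + 55.968
= 59.68 m^3/s


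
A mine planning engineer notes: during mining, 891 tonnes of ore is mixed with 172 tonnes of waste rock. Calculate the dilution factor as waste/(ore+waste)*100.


16.1806%

Total material = ore + waste
= 891 + 172 = 1063 tonnes
Dilution = waste / total * 100
= 172 / 1063 * 100
= 0.1618062088 * 100
= 16.1806%


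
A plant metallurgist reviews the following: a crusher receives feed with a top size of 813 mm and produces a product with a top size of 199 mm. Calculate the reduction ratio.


Reduction ratio = feed size / product size
= 813 / 199
= 4.0854

4.0854


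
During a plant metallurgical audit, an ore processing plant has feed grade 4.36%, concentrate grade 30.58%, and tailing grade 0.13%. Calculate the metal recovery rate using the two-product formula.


Using the two-product formula:
R = 100 * c * (f - t) / (f * (c - t))
Numerator = 100 * 30.58 * (4.36 - 0.13)
= 100 * 30.58 * 4.23
= 12935.34
Denominator = 4.36 * (30.58 - 0.13)
= 4.36 * 30.45
= 132.762
R = 12935.34 / 132.762
= 97.4325%

97.4325%


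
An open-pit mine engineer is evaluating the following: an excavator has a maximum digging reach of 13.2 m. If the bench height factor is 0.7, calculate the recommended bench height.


Bench height = reach * factor
= 13.2 * 0.7
= 9.24 m

9.24 m


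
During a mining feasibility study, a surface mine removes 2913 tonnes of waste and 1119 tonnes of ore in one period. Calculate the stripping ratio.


2.6032

Stripping ratio = waste tonnage / ore tonnage
= 2913 / 1119
= 2.6032


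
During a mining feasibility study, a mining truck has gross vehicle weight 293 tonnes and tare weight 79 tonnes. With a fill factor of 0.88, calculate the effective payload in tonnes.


Maximum payload = gross - tare
= 293 - 79 = 214 tonnes
Effective payload = max payload * fill factor
= 214 * 0.88
= 188.32 tonnes

188.32 tonnes


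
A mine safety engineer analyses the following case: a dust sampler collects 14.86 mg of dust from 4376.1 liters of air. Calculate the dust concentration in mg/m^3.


Convert liters to m^3: 1 m^3 = 1000 L
Concentration = mass / volume * 1000
= 14.86 / 4376.1 * 1000
= 0.003395717648 * 1000
= 3.3957 mg/m^3

3.3957 mg/m^3


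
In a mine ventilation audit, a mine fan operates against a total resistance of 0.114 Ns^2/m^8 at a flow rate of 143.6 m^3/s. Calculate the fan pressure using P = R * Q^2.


2350.7894 Pa

Compute Q^2:
Q^2 = 143.6^2 = 20620.96
Compute pressure:
P = R * Q^2 = 0.114 * 20620.96
= 2350.7894 Pa


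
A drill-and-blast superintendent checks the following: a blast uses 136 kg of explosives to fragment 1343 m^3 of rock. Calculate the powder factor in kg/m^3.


0.1013 kg/m^3

Powder factor = explosive mass / rock volume
= 136 / 1343
= 0.1013 kg/m^3


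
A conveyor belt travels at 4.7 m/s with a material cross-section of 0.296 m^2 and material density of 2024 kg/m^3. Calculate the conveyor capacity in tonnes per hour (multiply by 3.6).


10136.8397 t/h

Volumetric flow = speed * area
= 4.7 * 0.296 = 1.3912 m^3/s
Mass flow = volumetric * density
= 1.3912 * 2024 = 2815.7888 kg/s
Convert to t/h: multiply by 3.6
Capacity = 2815.7888 * 3.6
= 10136.8397 t/h


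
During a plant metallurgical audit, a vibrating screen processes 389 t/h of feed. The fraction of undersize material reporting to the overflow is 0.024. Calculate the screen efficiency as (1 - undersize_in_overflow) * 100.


97.6%

Screen efficiency = (1 - fraction of undersize in overflow) * 100
= (1 - 0.024) * 100
= 0.976 * 100
= 97.6%


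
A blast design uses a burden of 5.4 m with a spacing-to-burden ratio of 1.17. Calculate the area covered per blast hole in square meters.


34.1172 m^2

First, find the spacing:
Spacing = burden * ratio = 5.4 * 1.17
= 6.318 m
Then, calculate the area:
Area = burden * spacing = 5.4 * 6.318
= 34.1172 m^2


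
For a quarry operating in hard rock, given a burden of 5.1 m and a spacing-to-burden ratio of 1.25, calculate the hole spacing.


6.375 m

Spacing = burden * ratio
= 5.1 * 1.25
= 6.375 m


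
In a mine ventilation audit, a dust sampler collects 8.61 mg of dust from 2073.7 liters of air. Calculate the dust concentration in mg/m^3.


Convert liters to m^3: 1 m^3 = 1000 L
Concentration = mass / volume * 1000
= 8.61 / 2073.7 * 1000
= 0.004151998843 * 1000
= 4.152 mg/m^3

4.152 mg/m^3


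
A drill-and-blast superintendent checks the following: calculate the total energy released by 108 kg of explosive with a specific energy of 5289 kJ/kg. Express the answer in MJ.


Energy = mass * specific_energy / 1000
= 108 * 5289 / 1000
= 571212 / 1000
= 571.212 MJ

571.212 MJ


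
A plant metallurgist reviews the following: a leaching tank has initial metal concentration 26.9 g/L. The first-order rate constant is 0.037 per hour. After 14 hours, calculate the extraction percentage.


Compute the exponent:
-k * t = -0.037 * 14 = -0.518
Remaining concentration:
C = 26.9 * exp(-0.518)
= 26.9 * 0.5957107789
= 16.02461995 g/L
Extracted = 26.9 - 16.02461995 = 10.87538005 g/L
Extraction % = 10.87538005 / 26.9 * 100
= 40.4289%

40.4289%


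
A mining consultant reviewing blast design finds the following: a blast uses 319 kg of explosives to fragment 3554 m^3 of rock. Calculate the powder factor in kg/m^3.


0.0898 kg/m^3

Powder factor = explosive mass / rock volume
= 319 / 3554
= 0.0898 kg/m^3


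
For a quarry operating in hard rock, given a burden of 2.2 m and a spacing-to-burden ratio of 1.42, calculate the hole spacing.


3.124 m

Spacing = burden * ratio
= 2.2 * 1.42
= 3.124 m


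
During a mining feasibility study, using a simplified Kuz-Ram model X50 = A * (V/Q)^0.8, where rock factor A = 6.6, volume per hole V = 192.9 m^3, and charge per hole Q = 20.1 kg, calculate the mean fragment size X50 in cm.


Compute V/Q:
V/Q = 192.9 / 20.1 = 9.597014925
Raise to the power 0.8:
(V/Q)^0.8 = 9.597014925^0.8 = 6.105327092
Multiply by A:
X50 = 6.6 * 6.105327092
= 40.2952 cm

40.2952 cm


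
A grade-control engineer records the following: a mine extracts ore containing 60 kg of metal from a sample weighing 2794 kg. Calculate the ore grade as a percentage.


Ore grade = (metal mass / ore mass) * 100
= (60 / 2794) * 100
= 0.0214745884 * 100
= 2.1475%

2.1475%


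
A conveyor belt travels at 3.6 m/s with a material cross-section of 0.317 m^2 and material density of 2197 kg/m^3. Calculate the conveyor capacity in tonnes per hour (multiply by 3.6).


Volumetric flow = speed * area
= 3.6 * 0.317 = 1.1412 m^3/s
Mass flow = volumetric * density
= 1.1412 * 2197 = 2507.2164 kg/s
Convert to t/h: multiply by 3.6
Capacity = 2507.2164 * 3.6
= 9025.979 t/h

9025.979 t/h


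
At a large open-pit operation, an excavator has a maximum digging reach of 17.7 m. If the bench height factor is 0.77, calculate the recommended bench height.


13.629 m

Bench height = reach * factor
= 17.7 * 0.77
= 13.629 m


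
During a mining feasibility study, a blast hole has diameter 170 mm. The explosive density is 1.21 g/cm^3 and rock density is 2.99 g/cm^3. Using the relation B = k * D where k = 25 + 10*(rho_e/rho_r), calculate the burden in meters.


4.938 m

First, compute k:
rho_e / rho_r = 1.21 / 2.99 = 0.4046822742
k = 25 + 10 * 0.4046822742 = 29.04682274
Then, compute burden:
B = k * D / 1000 = 29.04682274 * 170 / 1000
= 4937.959866 / 1000
= 4.938 m


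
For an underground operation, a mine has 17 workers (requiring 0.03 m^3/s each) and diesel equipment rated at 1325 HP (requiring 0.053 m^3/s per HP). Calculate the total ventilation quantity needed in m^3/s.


70.735 m^3/s

Airflow for workers:
Q_people = 17 * 0.03 = 0.51 m^3/s
Airflow for diesel equipment:
Q_diesel = 1325 * 0.053 = 70.225 m^3/s
Total ventilation:
Q_total = 0.51 + 70.225
= 70.735 m^3/s


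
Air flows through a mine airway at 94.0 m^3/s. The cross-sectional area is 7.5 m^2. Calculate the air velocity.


Velocity = flow rate / cross-sectional area
= 94.0 / 7.5
= 12.5333 m/s

12.5333 m/s


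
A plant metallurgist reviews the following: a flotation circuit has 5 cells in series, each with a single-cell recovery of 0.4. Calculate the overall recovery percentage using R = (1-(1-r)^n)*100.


92.224%

Complement of single-cell recovery:
1 - r = 1 - 0.4 = 0.6
Raise to power n:
(1 - r)^5 = 0.6^5 = 0.07776
Overall recovery:
R = (1 - 0.07776) * 100
= 92.224%


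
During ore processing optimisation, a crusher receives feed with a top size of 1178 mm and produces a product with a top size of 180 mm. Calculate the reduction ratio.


6.5444

Reduction ratio = feed size / product size
= 1178 / 180
= 6.5444


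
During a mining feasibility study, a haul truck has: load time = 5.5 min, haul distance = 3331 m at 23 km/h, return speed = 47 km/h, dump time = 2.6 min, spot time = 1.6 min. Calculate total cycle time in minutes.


Convert haul speed to m/min: 23 * 1000/60 = 383.3333333 m/min
Haul time = 3331 / 383.3333333 = 8.689565217 min
Convert return speed to m/min: 47 * 1000/60 = 783.3333333 m/min
Return time = 3331 / 783.3333333 = 4.252340426 min
Total cycle time:
= 5.5 + 8.689565217 + 2.6 + 4.252340426 + 1.6
= 22.6419 min

22.6419 min


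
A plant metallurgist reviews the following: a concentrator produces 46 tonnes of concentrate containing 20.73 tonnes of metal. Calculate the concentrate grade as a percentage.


Grade = (metal in concentrate / concentrate mass) * 100
= (20.73 / 46) * 100
= 0.4506521739 * 100
= 45.0652%

45.0652%


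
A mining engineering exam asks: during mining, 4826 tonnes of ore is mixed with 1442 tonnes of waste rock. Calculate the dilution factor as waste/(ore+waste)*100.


23.0057%

Total material = ore + waste
= 4826 + 1442 = 6268 tonnes
Dilution = waste / total * 100
= 1442 / 6268 * 100
= 0.2300574346 * 100
= 23.0057%


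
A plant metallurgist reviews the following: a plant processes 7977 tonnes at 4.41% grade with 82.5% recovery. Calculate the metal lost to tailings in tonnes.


Total metal in feed:
= 7977 * 4.41 / 100 = 351.7857 tonnes
Metal recovered:
= 351.7857 * 82.5 / 100 = 290.2232025 tonnes
Metal lost to tailings:
= 351.7857 - 290.2232025
= 61.5625 tonnes

61.5625 tonnes


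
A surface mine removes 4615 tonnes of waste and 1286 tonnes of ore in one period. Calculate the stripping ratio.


3.5886

Stripping ratio = waste tonnage / ore tonnage
= 4615 / 1286
= 3.5886


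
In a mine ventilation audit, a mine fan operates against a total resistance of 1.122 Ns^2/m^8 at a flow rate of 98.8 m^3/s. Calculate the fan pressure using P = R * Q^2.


Compute Q^2:
Q^2 = 98.8^2 = 9761.44
Compute pressure:
P = R * Q^2 = 1.122 * 9761.44
= 10952.3357 Pa

10952.3357 Pa


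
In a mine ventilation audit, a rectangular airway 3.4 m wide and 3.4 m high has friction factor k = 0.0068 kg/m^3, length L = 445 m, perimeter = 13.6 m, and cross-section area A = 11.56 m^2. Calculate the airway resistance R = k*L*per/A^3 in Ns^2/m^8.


Compute the numerator:
k * L * per = 0.0068 * 445 * 13.6
= 41.1536
Compute the denominator:
A^3 = 11.56^3 = 1544.804416
Resistance:
R = 41.1536 / 1544.804416
= 0.0266 Ns^2/m^8

0.0266 Ns^2/m^8


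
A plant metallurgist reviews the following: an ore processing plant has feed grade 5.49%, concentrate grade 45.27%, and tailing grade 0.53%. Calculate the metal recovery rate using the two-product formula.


91.4163%

Using the two-product formula:
R = 100 * c * (f - t) / (f * (c - t))
Numerator = 100 * 45.27 * (5.49 - 0.53)
= 100 * 45.27 * 4.96
= 22453.92
Denominator = 5.49 * (45.27 - 0.53)
= 5.49 * 44.74
= 245.6226
R = 22453.92 / 245.6226
= 91.4163%


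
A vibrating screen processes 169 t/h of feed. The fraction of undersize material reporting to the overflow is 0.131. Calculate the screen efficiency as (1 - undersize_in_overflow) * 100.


Screen efficiency = (1 - fraction of undersize in overflow) * 100
= (1 - 0.131) * 100
= 0.869 * 100
= 86.9%

86.9%


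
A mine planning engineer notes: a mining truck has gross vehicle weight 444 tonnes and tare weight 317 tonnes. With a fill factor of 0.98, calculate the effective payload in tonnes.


124.46 tonnes

Maximum payload = gross - tare
= 444 - 317 = 127 tonnes
Effective payload = max payload * fill factor
= 127 * 0.98
= 124.46 tonnes


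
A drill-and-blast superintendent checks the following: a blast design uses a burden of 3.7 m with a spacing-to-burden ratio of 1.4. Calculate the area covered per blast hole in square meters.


19.166 m^2

First, find the spacing:
Spacing = burden * ratio = 3.7 * 1.4
= 5.18 m
Then, calculate the area:
Area = burden * spacing = 3.7 * 5.18
= 19.166 m^2


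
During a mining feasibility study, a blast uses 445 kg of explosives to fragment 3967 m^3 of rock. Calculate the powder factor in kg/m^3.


0.1122 kg/m^3

Powder factor = explosive mass / rock volume
= 445 / 3967
= 0.1122 kg/m^3


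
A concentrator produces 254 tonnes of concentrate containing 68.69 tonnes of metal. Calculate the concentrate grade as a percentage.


Grade = (metal in concentrate / concentrate mass) * 100
= (68.69 / 254) * 100
= 0.2704330709 * 100
= 27.0433%

27.0433%


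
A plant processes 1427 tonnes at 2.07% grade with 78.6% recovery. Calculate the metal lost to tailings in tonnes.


Total metal in feed:
= 1427 * 2.07 / 100 = 29.5389 tonnes
Metal recovered:
= 29.5389 * 78.6 / 100 = 23.2175754 tonnes
Metal lost to tailings:
= 29.5389 - 23.2175754
= 6.3213 tonnes

6.3213 tonnes


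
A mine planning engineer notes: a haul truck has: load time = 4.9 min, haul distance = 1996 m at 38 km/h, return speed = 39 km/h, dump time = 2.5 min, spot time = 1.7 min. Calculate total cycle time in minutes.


Convert haul speed to m/min: 38 * 1000/60 = 633.3333333 m/min
Haul time = 1996 / 633.3333333 = 3.151578947 min
Convert return speed to m/min: 39 * 1000/60 = 650 m/min
Return time = 1996 / 650 = 3.070769231 min
Total cycle time:
= 4.9 + 3.151578947 + 2.5 + 3.070769231 + 1.7
= 15.3223 min

15.3223 min


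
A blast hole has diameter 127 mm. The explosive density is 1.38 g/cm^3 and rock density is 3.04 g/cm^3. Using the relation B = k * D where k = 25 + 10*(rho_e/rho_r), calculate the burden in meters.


First, compute k:
rho_e / rho_r = 1.38 / 3.04 = 0.4539473684
k = 25 + 10 * 0.4539473684 = 29.53947368
Then, compute burden:
B = k * D / 1000 = 29.53947368 * 127 / 1000
= 3751.513158 / 1000
= 3.7515 m

3.7515 m
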